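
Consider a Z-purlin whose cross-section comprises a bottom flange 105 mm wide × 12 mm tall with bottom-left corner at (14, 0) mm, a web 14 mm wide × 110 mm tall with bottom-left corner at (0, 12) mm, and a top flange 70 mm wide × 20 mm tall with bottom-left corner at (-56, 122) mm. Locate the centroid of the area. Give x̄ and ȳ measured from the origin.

Part | A | x̄ᵢ | ȳᵢ | A·x̄ᵢ | A·ȳᵢ
bottom flange | 1260.00 | 66.50 | 6.00 | 83790.00 | 7560.00
web | 1540.00 | 7.00 | 67.00 | 10780.00 | 103180.00
top flange | 1400.00 | -21.00 | 132.00 | -29400.00 | 184800.00
Σ | 4200.00 |  |  | 65170.00 | 295540.00
x̄ = 65170.00 / 4200.00 = 15.52 mm
ȳ = 295540.00 / 4200.00 = 70.37 mm

x̄ = 15.52 mm, ȳ = 70.37 mm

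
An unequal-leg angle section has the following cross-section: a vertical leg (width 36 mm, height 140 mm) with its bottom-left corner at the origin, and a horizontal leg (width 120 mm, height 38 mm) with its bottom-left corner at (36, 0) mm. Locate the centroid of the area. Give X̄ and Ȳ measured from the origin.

X̄ = 55.05 mm, Ȳ = 45.77 mm

vertical leg: A = 36 × 140 = 5040.00, centroid at (18.00, 70.00).
horizontal leg: A = 120 × 38 = 4560.00, centroid at (96.00, 19.00).
ΣA = 9600.00 mm²
ΣAX̄ = (5040.00)(18.00) + (4560.00)(96.00) = 528480.00 mm³
ΣAȲ = (5040.00)(70.00) + (4560.00)(19.00) = 439440.00 mm³
X̄ = 528480.00 / 9600.00 = 55.05 mm
Ȳ = 439440.00 / 9600.00 = 45.77 mm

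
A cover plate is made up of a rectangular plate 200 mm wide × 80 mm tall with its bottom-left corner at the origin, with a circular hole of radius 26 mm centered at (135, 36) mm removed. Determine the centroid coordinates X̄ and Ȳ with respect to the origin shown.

X̄ = 94.64 mm, Ȳ = 40.61 mm

plate: A = 200 × 80 = 16000.00, centroid at (100.00, 40.00).
hole: A = −π·26² = -2123.72, centroid at (135.00, 36.00).
ΣA = 13876.28 mm², ΣAX̄ = 1313298.25 mm³, ΣAȲ = 563546.20 mm³.
X̄ = 1313298.25/13876.28 = 94.64 mm; Ȳ = 563546.20/13876.28 = 40.61 mm.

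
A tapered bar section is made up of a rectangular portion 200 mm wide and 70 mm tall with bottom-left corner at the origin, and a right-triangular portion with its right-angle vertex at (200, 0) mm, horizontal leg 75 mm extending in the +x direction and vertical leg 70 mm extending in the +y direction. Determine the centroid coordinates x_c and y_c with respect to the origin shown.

rectangular portion: A = 200 × 70 = 14000.00, centroid at (100.00, 35.00).
triangular portion: A = ½·75·70 = 2625.00, centroid at (225.00, 23.33).
ΣA = 16625.00 mm², ΣAx_c = 1990625.00 mm³, ΣAy_c = 551250.00 mm³.
x_c = 1990625.00/16625.00 = 119.74 mm; y_c = 551250.00/16625.00 = 33.16 mm.

x_c = 119.74 mm, y_c = 33.16 mm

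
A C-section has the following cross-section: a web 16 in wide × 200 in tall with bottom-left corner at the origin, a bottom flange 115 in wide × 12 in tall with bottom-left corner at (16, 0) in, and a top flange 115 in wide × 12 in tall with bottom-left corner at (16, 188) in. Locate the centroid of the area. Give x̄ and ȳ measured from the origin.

x̄ = 38.33 in, ȳ = 100.00 in

web: A = 16 × 200 = 3200.00, centroid at (8.00, 100.00).
bottom flange: A = 115 × 12 = 1380.00, centroid at (73.50, 6.00).
top flange: A = 115 × 12 = 1380.00, centroid at (73.50, 194.00).
ΣA = 5960.00 in², ΣAx̄ = 228460.00 in³, ΣAȳ = 596000.00 in³.
x̄ = 228460.00/5960.00 = 38.33 in; ȳ = 596000.00/5960.00 = 100.00 in.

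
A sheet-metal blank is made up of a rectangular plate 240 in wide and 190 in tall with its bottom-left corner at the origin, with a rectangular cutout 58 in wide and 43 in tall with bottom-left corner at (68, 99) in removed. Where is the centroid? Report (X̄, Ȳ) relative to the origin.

X̄ = 121.33 in, Ȳ = 93.52 in

plate: A = 240 × 190 = 45600.00, centroid at (120.00, 95.00).
hole: A = −(58 × 43) = -2494.00, centroid at (97.00, 120.50).
ΣA = 43106.00 in²
ΣAX̄ = (45600.00)(120.00) + (-2494.00)(97.00) = 5230082.00 in³
ΣAȲ = (45600.00)(95.00) + (-2494.00)(120.50) = 4031473.00 in³
X̄ = 5230082.00 / 43106.00 = 121.33 in
Ȳ = 4031473.00 / 43106.00 = 93.52 in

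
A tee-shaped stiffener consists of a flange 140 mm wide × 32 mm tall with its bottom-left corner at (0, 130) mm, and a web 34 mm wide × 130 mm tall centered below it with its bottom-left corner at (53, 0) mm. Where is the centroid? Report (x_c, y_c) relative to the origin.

Part | A | x̄ᵢ | ȳᵢ | A·x̄ᵢ | A·ȳᵢ
web | 4420.00 | 70.00 | 65.00 | 309400.00 | 287300.00
flange | 4480.00 | 70.00 | 146.00 | 313600.00 | 654080.00
Σ | 8900.00 |  |  | 623000.00 | 941380.00
x_c = 623000.00 / 8900.00 = 70.00 mm
y_c = 941380.00 / 8900.00 = 105.77 mm

x_c = 70.00 mm, y_c = 105.77 mm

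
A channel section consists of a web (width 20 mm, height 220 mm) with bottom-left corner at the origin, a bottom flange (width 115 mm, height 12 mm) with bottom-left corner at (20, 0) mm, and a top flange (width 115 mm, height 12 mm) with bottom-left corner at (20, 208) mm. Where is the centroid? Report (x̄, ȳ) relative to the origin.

Part | A | x̄ᵢ | ȳᵢ | A·x̄ᵢ | A·ȳᵢ
web | 4400.00 | 10.00 | 110.00 | 44000.00 | 484000.00
bottom flange | 1380.00 | 77.50 | 6.00 | 106950.00 | 8280.00
top flange | 1380.00 | 77.50 | 214.00 | 106950.00 | 295320.00
Σ | 7160.00 |  |  | 257900.00 | 787600.00
x̄ = 257900.00 / 7160.00 = 36.02 mm
ȳ = 787600.00 / 7160.00 = 110.00 mm

x̄ = 36.02 mm, ȳ = 110.00 mm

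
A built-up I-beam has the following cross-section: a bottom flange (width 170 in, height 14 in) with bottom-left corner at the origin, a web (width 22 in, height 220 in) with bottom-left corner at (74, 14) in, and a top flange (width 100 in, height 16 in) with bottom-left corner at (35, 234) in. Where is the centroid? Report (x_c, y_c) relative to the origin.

Part | A | x̄ᵢ | ȳᵢ | A·x̄ᵢ | A·ȳᵢ
bottom flange | 2380.00 | 85.00 | 7.00 | 202300.00 | 16660.00
web | 4840.00 | 85.00 | 124.00 | 411400.00 | 600160.00
top flange | 1600.00 | 85.00 | 242.00 | 136000.00 | 387200.00
Σ | 8820.00 |  |  | 749700.00 | 1004020.00
x_c = 749700.00 / 8820.00 = 85.00 in
y_c = 1004020.00 / 8820.00 = 113.83 in

x_c = 85.00 in, y_c = 113.83 in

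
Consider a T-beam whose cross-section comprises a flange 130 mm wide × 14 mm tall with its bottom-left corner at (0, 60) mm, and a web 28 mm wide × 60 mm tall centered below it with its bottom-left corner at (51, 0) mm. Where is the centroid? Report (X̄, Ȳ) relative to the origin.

X̄ = 65.00 mm, Ȳ = 49.24 mm

web: A = 28 × 60 = 1680.00, centroid at (65.00, 30.00).
flange: A = 130 × 14 = 1820.00, centroid at (65.00, 67.00).
ΣA = 3500.00 mm², ΣAX̄ = 227500.00 mm³, ΣAȲ = 172340.00 mm³.
X̄ = 227500.00/3500.00 = 65.00 mm; Ȳ = 172340.00/3500.00 = 49.24 mm.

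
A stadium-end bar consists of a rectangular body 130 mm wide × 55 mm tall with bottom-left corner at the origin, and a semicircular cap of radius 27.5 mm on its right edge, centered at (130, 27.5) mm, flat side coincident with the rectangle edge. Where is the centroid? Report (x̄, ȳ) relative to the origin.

rectangular body: A = 130 × 55 = 7150.00, centroid at (65.00, 27.50).
semicircular end: A = ½π·27.5² = 1187.91, centroid at (141.67, 27.50).
ΣA = 8337.91 mm², ΣAx̄ = 633043.50 mm³, ΣAȳ = 229292.65 mm³.
x̄ = 633043.50/8337.91 = 75.92 mm; ȳ = 229292.65/8337.91 = 27.50 mm.

x̄ = 75.92 mm, ȳ = 27.50 mm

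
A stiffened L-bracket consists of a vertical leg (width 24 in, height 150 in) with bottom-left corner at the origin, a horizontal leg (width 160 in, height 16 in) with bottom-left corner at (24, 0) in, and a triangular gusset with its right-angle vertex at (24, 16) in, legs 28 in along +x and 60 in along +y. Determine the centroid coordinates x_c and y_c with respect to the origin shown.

x_c = 48.21 in, y_c = 45.82 in

vertical leg: A = 24 × 150 = 3600.00, centroid at (12.00, 75.00).
horizontal leg: A = 160 × 16 = 2560.00, centroid at (104.00, 8.00).
gusset: A = ½·28·60 = 840.00, centroid at (33.33, 36.00).
ΣA = 7000.00 in²
ΣAx_c = (3600.00)(12.00) + (2560.00)(104.00) + (840.00)(33.33) = 337440.00 in³
ΣAy_c = (3600.00)(75.00) + (2560.00)(8.00) + (840.00)(36.00) = 320720.00 in³
x_c = 337440.00 / 7000.00 = 48.21 in
y_c = 320720.00 / 7000.00 = 45.82 in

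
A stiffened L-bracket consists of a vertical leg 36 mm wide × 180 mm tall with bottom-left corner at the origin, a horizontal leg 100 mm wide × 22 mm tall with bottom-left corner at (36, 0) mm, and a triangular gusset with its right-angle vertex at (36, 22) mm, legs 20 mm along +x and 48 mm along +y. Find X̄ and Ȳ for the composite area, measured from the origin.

X̄ = 35.62 mm, Ȳ = 68.30 mm

Part | A | x̄ᵢ | ȳᵢ | A·x̄ᵢ | A·ȳᵢ
vertical leg | 6480.00 | 18.00 | 90.00 | 116640.00 | 583200.00
horizontal leg | 2200.00 | 86.00 | 11.00 | 189200.00 | 24200.00
gusset | 480.00 | 42.67 | 38.00 | 20480.00 | 18240.00
Σ | 9160.00 |  |  | 326320.00 | 625640.00
X̄ = 326320.00 / 9160.00 = 35.62 mm
Ȳ = 625640.00 / 9160.00 = 68.30 mm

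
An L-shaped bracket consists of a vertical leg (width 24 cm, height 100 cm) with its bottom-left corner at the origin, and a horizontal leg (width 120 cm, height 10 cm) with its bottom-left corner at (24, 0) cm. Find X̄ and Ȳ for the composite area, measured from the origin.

X̄ = 36.00 cm, Ȳ = 35.00 cm

vertical leg: A = 24 × 100 = 2400.00, centroid at (12.00, 50.00).
horizontal leg: A = 120 × 10 = 1200.00, centroid at (84.00, 5.00).
ΣA = 3600.00 cm², ΣAX̄ = 129600.00 cm³, ΣAȲ = 126000.00 cm³.
X̄ = 129600.00/3600.00 = 36.00 cm; Ȳ = 126000.00/3600.00 = 35.00 cm.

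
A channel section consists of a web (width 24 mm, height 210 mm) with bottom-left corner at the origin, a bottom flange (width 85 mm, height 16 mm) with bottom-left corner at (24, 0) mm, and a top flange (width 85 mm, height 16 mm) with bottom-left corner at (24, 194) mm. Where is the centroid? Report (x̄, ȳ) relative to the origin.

x̄ = 31.10 mm, ȳ = 105.00 mm

web: A = 24 × 210 = 5040.00, centroid at (12.00, 105.00).
bottom flange: A = 85 × 16 = 1360.00, centroid at (66.50, 8.00).
top flange: A = 85 × 16 = 1360.00, centroid at (66.50, 202.00).
ΣA = 7760.00 mm², ΣAx̄ = 241360.00 mm³, ΣAȳ = 814800.00 mm³.
x̄ = 241360.00/7760.00 = 31.10 mm; ȳ = 814800.00/7760.00 = 105.00 mm.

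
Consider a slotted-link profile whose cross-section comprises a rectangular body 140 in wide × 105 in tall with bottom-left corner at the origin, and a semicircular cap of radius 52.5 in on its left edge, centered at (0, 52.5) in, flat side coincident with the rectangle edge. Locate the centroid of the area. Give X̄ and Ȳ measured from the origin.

X̄ = 49.00 in, Ȳ = 52.50 in

rectangular body: A = 140 × 105 = 14700.00, centroid at (70.00, 52.50).
semicircular end: A = ½π·52.5² = 4329.51, centroid at (-22.28, 52.50).
ΣA = 19029.51 in²
ΣAX̄ = (14700.00)(70.00) + (4329.51)(-22.28) = 932531.25 in³
ΣAȲ = (14700.00)(52.50) + (4329.51)(52.50) = 999049.14 in³
X̄ = 932531.25 / 19029.51 = 49.00 in
Ȳ = 999049.14 / 19029.51 = 52.50 in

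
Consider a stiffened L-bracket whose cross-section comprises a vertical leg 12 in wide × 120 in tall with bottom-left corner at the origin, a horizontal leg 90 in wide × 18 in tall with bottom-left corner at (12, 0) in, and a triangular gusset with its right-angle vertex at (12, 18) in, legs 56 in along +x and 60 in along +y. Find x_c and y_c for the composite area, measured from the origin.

x_c = 32.17 in, y_c = 34.77 in

vertical leg: A = 12 × 120 = 1440.00, centroid at (6.00, 60.00).
horizontal leg: A = 90 × 18 = 1620.00, centroid at (57.00, 9.00).
gusset: A = ½·56·60 = 1680.00, centroid at (30.67, 38.00).
ΣA = 4740.00 in²
ΣAx_c = (1440.00)(6.00) + (1620.00)(57.00) + (1680.00)(30.67) = 152500.00 in³
ΣAy_c = (1440.00)(60.00) + (1620.00)(9.00) + (1680.00)(38.00) = 164820.00 in³
x_c = 152500.00 / 4740.00 = 32.17 in
y_c = 164820.00 / 4740.00 = 34.77 in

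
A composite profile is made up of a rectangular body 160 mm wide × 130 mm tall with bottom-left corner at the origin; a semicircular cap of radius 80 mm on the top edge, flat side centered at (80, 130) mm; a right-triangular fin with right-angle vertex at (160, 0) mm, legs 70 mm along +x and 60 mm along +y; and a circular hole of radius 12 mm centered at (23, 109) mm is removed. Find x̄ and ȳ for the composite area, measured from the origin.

x̄ = 87.47 mm, ȳ = 92.09 mm

rectangular body: A = 160 × 130 = 20800.00, centroid at (80.00, 65.00).
semicircular top: A = ½π·80² = 10053.10, centroid at (80.00, 163.95).
triangular fin: A = ½·70·60 = 2100.00, centroid at (183.33, 20.00).
hole: A = −π·12² = -452.39, centroid at (23.00, 109.00).
ΣA = 32500.71 mm²
ΣAx̄ = (20800.00)(80.00) + (10053.10)(80.00) + (2100.00)(183.33) + (-452.39)(23.00) = 2842842.76 mm³
ΣAȳ = (20800.00)(65.00) + (10053.10)(163.95) + (2100.00)(20.00) + (-452.39)(109.00) = 2992925.44 mm³
x̄ = 2842842.76 / 32500.71 = 87.47 mm
ȳ = 2992925.44 / 32500.71 = 92.09 mm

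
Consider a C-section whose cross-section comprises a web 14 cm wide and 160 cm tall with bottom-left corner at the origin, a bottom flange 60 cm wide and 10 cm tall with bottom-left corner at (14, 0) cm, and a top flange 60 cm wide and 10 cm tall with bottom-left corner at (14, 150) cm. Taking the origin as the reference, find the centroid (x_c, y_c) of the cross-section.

web: A = 14 × 160 = 2240.00, centroid at (7.00, 80.00).
bottom flange: A = 60 × 10 = 600.00, centroid at (44.00, 5.00).
top flange: A = 60 × 10 = 600.00, centroid at (44.00, 155.00).
ΣA = 3440.00 cm², ΣAx_c = 68480.00 cm³, ΣAy_c = 275200.00 cm³.
x_c = 68480.00/3440.00 = 19.91 cm; y_c = 275200.00/3440.00 = 80.00 cm.

x_c = 19.91 cm, y_c = 80.00 cm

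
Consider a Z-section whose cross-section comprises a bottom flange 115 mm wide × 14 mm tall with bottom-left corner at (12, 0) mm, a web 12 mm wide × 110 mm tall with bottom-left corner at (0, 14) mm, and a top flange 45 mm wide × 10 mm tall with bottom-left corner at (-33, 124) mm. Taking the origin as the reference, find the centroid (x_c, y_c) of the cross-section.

x_c = 34.05 mm, y_c = 47.46 mm

bottom flange: A = 115 × 14 = 1610.00, centroid at (69.50, 7.00).
web: A = 12 × 110 = 1320.00, centroid at (6.00, 69.00).
top flange: A = 45 × 10 = 450.00, centroid at (-10.50, 129.00).
ΣA = 3380.00 mm²
ΣAx_c = (1610.00)(69.50) + (1320.00)(6.00) + (450.00)(-10.50) = 115090.00 mm³
ΣAy_c = (1610.00)(7.00) + (1320.00)(69.00) + (450.00)(129.00) = 160400.00 mm³
x_c = 115090.00 / 3380.00 = 34.05 mm
y_c = 160400.00 / 3380.00 = 47.46 mm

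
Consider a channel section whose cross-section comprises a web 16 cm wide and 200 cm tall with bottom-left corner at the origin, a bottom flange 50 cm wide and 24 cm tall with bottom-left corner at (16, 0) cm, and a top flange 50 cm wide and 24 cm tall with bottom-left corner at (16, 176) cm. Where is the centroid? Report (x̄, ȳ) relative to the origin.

x̄ = 22.14 cm, ȳ = 100.00 cm

web: A = 16 × 200 = 3200.00, centroid at (8.00, 100.00).
bottom flange: A = 50 × 24 = 1200.00, centroid at (41.00, 12.00).
top flange: A = 50 × 24 = 1200.00, centroid at (41.00, 188.00).
ΣA = 5600.00 cm², ΣAx̄ = 124000.00 cm³, ΣAȳ = 560000.00 cm³.
x̄ = 124000.00/5600.00 = 22.14 cm; ȳ = 560000.00/5600.00 = 100.00 cm.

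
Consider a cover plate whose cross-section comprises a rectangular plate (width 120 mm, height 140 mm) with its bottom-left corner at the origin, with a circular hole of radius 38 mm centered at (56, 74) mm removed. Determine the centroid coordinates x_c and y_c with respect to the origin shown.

x_c = 61.48 mm, y_c = 68.52 mm

plate: A = 120 × 140 = 16800.00, centroid at (60.00, 70.00).
hole: A = −π·38² = -4536.46, centroid at (56.00, 74.00).
ΣA = 12263.54 mm², ΣAx_c = 753958.25 mm³, ΣAy_c = 840301.98 mm³.
x_c = 753958.25/12263.54 = 61.48 mm; y_c = 840301.98/12263.54 = 68.52 mm.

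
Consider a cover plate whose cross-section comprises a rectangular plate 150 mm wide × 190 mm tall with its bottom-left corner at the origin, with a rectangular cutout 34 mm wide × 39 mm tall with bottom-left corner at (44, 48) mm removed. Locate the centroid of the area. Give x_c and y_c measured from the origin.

plate: A = 150 × 190 = 28500.00, centroid at (75.00, 95.00).
hole: A = −(34 × 39) = -1326.00, centroid at (61.00, 67.50).
ΣA = 27174.00 mm², ΣAx_c = 2056614.00 mm³, ΣAy_c = 2617995.00 mm³.
x_c = 2056614.00/27174.00 = 75.68 mm; y_c = 2617995.00/27174.00 = 96.34 mm.

x_c = 75.68 mm, y_c = 96.34 mm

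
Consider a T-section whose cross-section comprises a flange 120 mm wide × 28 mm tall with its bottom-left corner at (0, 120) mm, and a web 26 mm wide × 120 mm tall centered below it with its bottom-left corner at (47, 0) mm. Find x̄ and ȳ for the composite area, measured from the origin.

Part | A | x̄ᵢ | ȳᵢ | A·x̄ᵢ | A·ȳᵢ
web | 3120.00 | 60.00 | 60.00 | 187200.00 | 187200.00
flange | 3360.00 | 60.00 | 134.00 | 201600.00 | 450240.00
Σ | 6480.00 |  |  | 388800.00 | 637440.00
x̄ = 388800.00 / 6480.00 = 60.00 mm
ȳ = 637440.00 / 6480.00 = 98.37 mm

x̄ = 60.00 mm, ȳ = 98.37 mm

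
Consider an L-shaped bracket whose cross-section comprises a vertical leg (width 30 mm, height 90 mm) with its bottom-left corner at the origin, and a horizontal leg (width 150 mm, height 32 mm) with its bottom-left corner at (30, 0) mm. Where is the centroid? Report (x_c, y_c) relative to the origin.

vertical leg: A = 30 × 90 = 2700.00, centroid at (15.00, 45.00).
horizontal leg: A = 150 × 32 = 4800.00, centroid at (105.00, 16.00).
ΣA = 7500.00 mm²
ΣAx_c = (2700.00)(15.00) + (4800.00)(105.00) = 544500.00 mm³
ΣAy_c = (2700.00)(45.00) + (4800.00)(16.00) = 198300.00 mm³
x_c = 544500.00 / 7500.00 = 72.60 mm
y_c = 198300.00 / 7500.00 = 26.44 mm

x_c = 72.60 mm, y_c = 26.44 mm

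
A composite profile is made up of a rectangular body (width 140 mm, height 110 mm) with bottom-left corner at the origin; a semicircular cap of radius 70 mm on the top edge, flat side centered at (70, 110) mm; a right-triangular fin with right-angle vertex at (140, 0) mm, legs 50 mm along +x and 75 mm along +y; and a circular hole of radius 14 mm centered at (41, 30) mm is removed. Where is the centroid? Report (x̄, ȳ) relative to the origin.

rectangular body: A = 140 × 110 = 15400.00, centroid at (70.00, 55.00).
semicircular top: A = ½π·70² = 7696.90, centroid at (70.00, 139.71).
triangular fin: A = ½·50·75 = 1875.00, centroid at (156.67, 25.00).
hole: A = −π·14² = -615.75, centroid at (41.00, 30.00).
ΣA = 24356.15 mm²
ΣAx̄ = (15400.00)(70.00) + (7696.90)(70.00) + (1875.00)(156.67) + (-615.75)(41.00) = 1885287.30 mm³
ΣAȳ = (15400.00)(55.00) + (7696.90)(139.71) + (1875.00)(25.00) + (-615.75)(30.00) = 1950728.32 mm³
x̄ = 1885287.30 / 24356.15 = 77.40 mm
ȳ = 1950728.32 / 24356.15 = 80.09 mm

x̄ = 77.40 mm, ȳ = 80.09 mm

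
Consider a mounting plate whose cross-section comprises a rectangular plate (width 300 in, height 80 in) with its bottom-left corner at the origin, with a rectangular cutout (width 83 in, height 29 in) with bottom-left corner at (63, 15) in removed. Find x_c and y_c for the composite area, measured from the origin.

x_c = 155.07 in, y_c = 41.17 in

plate: A = 300 × 80 = 24000.00, centroid at (150.00, 40.00).
hole: A = −(83 × 29) = -2407.00, centroid at (104.50, 29.50).
ΣA = 21593.00 in², ΣAx_c = 3348468.50 in³, ΣAy_c = 888993.50 in³.
x_c = 3348468.50/21593.00 = 155.07 in; y_c = 888993.50/21593.00 = 41.17 in.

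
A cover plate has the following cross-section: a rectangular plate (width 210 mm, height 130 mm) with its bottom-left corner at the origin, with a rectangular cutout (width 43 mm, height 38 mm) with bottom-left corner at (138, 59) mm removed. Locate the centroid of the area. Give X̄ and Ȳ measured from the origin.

plate: A = 210 × 130 = 27300.00, centroid at (105.00, 65.00).
hole: A = −(43 × 38) = -1634.00, centroid at (159.50, 78.00).
ΣA = 25666.00 mm²
ΣAX̄ = (27300.00)(105.00) + (-1634.00)(159.50) = 2605877.00 mm³
ΣAȲ = (27300.00)(65.00) + (-1634.00)(78.00) = 1647048.00 mm³
X̄ = 2605877.00 / 25666.00 = 101.53 mm
Ȳ = 1647048.00 / 25666.00 = 64.17 mm

X̄ = 101.53 mm, Ȳ = 64.17 mm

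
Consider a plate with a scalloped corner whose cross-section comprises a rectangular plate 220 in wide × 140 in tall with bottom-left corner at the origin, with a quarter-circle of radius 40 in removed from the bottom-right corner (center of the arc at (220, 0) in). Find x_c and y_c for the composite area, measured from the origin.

Part | A | x̄ᵢ | ȳᵢ | A·x̄ᵢ | A·ȳᵢ
plate | 30800.00 | 110.00 | 70.00 | 3388000.00 | 2156000.00
removed quarter-circle | -1256.64 | 203.02 | 16.98 | -255126.82 | -21333.33
Σ | 29543.36 |  |  | 3132873.18 | 2134666.67
x_c = 3132873.18 / 29543.36 = 106.04 in
y_c = 2134666.67 / 29543.36 = 72.26 in

x_c = 106.04 in, y_c = 72.26 in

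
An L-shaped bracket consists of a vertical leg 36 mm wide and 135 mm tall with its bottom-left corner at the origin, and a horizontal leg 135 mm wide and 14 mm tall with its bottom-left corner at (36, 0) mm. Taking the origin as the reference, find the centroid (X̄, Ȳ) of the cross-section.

vertical leg: A = 36 × 135 = 4860.00, centroid at (18.00, 67.50).
horizontal leg: A = 135 × 14 = 1890.00, centroid at (103.50, 7.00).
ΣA = 6750.00 mm², ΣAX̄ = 283095.00 mm³, ΣAȲ = 341280.00 mm³.
X̄ = 283095.00/6750.00 = 41.94 mm; Ȳ = 341280.00/6750.00 = 50.56 mm.

X̄ = 41.94 mm, Ȳ = 50.56 mm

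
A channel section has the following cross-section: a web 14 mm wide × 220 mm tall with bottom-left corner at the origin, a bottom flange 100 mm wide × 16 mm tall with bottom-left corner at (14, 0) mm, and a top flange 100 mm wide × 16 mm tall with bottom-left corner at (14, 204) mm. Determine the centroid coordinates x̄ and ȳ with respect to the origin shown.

web: A = 14 × 220 = 3080.00, centroid at (7.00, 110.00).
bottom flange: A = 100 × 16 = 1600.00, centroid at (64.00, 8.00).
top flange: A = 100 × 16 = 1600.00, centroid at (64.00, 212.00).
ΣA = 6280.00 mm²
ΣAx̄ = (3080.00)(7.00) + (1600.00)(64.00) + (1600.00)(64.00) = 226360.00 mm³
ΣAȳ = (3080.00)(110.00) + (1600.00)(8.00) + (1600.00)(212.00) = 690800.00 mm³
x̄ = 226360.00 / 6280.00 = 36.04 mm
ȳ = 690800.00 / 6280.00 = 110.00 mm

x̄ = 36.04 mm, ȳ = 110.00 mm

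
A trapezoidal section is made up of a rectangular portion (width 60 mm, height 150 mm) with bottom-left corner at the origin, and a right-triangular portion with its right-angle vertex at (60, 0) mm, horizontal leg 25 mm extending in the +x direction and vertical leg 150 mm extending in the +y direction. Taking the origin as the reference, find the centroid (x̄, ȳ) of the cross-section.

Part | A | x̄ᵢ | ȳᵢ | A·x̄ᵢ | A·ȳᵢ
rectangular portion | 9000.00 | 30.00 | 75.00 | 270000.00 | 675000.00
triangular portion | 1875.00 | 68.33 | 50.00 | 128125.00 | 93750.00
Σ | 10875.00 |  |  | 398125.00 | 768750.00
x̄ = 398125.00 / 10875.00 = 36.61 mm
ȳ = 768750.00 / 10875.00 = 70.69 mm

x̄ = 36.61 mm, ȳ = 70.69 mm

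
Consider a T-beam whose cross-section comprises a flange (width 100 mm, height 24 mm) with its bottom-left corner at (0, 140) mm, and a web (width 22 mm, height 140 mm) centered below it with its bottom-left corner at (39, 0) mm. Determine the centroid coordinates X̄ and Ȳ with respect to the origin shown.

web: A = 22 × 140 = 3080.00, centroid at (50.00, 70.00).
flange: A = 100 × 24 = 2400.00, centroid at (50.00, 152.00).
ΣA = 5480.00 mm²
ΣAX̄ = (3080.00)(50.00) + (2400.00)(50.00) = 274000.00 mm³
ΣAȲ = (3080.00)(70.00) + (2400.00)(152.00) = 580400.00 mm³
X̄ = 274000.00 / 5480.00 = 50.00 mm
Ȳ = 580400.00 / 5480.00 = 105.91 mm

X̄ = 50.00 mm, Ȳ = 105.91 mm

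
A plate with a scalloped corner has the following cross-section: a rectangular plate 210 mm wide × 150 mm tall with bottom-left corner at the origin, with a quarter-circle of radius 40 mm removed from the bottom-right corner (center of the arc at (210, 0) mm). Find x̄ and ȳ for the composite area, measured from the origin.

Part | A | x̄ᵢ | ȳᵢ | A·x̄ᵢ | A·ȳᵢ
plate | 31500.00 | 105.00 | 75.00 | 3307500.00 | 2362500.00
removed quarter-circle | -1256.64 | 193.02 | 16.98 | -242560.45 | -21333.33
Σ | 30243.36 |  |  | 3064939.55 | 2341166.67
x̄ = 3064939.55 / 30243.36 = 101.34 mm
ȳ = 2341166.67 / 30243.36 = 77.41 mm

x̄ = 101.34 mm, ȳ = 77.41 mm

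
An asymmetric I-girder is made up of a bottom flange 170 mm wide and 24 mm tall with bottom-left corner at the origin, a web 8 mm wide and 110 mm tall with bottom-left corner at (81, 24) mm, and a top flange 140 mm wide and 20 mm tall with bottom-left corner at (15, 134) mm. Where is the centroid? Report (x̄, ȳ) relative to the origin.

x̄ = 85.00 mm, ȳ = 67.23 mm

bottom flange: A = 170 × 24 = 4080.00, centroid at (85.00, 12.00).
web: A = 8 × 110 = 880.00, centroid at (85.00, 79.00).
top flange: A = 140 × 20 = 2800.00, centroid at (85.00, 144.00).
ΣA = 7760.00 mm²
ΣAx̄ = (4080.00)(85.00) + (880.00)(85.00) + (2800.00)(85.00) = 659600.00 mm³
ΣAȳ = (4080.00)(12.00) + (880.00)(79.00) + (2800.00)(144.00) = 521680.00 mm³
x̄ = 659600.00 / 7760.00 = 85.00 mm
ȳ = 521680.00 / 7760.00 = 67.23 mm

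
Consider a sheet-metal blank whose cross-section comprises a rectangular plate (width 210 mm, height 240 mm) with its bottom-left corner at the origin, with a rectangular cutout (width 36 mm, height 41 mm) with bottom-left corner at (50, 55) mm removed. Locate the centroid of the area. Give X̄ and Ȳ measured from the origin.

X̄ = 106.12 mm, Ȳ = 121.34 mm

plate: A = 210 × 240 = 50400.00, centroid at (105.00, 120.00).
hole: A = −(36 × 41) = -1476.00, centroid at (68.00, 75.50).
ΣA = 48924.00 mm²
ΣAX̄ = (50400.00)(105.00) + (-1476.00)(68.00) = 5191632.00 mm³
ΣAȲ = (50400.00)(120.00) + (-1476.00)(75.50) = 5936562.00 mm³
X̄ = 5191632.00 / 48924.00 = 106.12 mm
Ȳ = 5936562.00 / 48924.00 = 121.34 mm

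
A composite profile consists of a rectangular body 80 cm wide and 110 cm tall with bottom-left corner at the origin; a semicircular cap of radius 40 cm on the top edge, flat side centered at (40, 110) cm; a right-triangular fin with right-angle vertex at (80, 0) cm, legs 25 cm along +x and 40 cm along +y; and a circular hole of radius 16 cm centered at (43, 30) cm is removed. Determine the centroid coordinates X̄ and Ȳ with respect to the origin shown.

X̄ = 41.98 cm, Ȳ = 71.37 cm

rectangular body: A = 80 × 110 = 8800.00, centroid at (40.00, 55.00).
semicircular top: A = ½π·40² = 2513.27, centroid at (40.00, 126.98).
triangular fin: A = ½·25·40 = 500.00, centroid at (88.33, 13.33).
hole: A = −π·16² = -804.25, centroid at (43.00, 30.00).
ΣA = 11009.03 cm², ΣAX̄ = 462114.98 cm³, ΣAȲ = 785666.06 cm³.
X̄ = 462114.98/11009.03 = 41.98 cm; Ȳ = 785666.06/11009.03 = 71.37 cm.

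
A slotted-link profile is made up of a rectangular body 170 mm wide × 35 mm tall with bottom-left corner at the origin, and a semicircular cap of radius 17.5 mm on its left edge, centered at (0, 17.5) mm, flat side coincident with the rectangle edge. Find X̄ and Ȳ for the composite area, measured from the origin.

X̄ = 78.09 mm, Ȳ = 17.50 mm

rectangular body: A = 170 × 35 = 5950.00, centroid at (85.00, 17.50).
semicircular end: A = ½π·17.5² = 481.06, centroid at (-7.43, 17.50).
ΣA = 6431.06 mm²
ΣAX̄ = (5950.00)(85.00) + (481.06)(-7.43) = 502177.08 mm³
ΣAȲ = (5950.00)(17.50) + (481.06)(17.50) = 112543.49 mm³
X̄ = 502177.08 / 6431.06 = 78.09 mm
Ȳ = 112543.49 / 6431.06 = 17.50 mm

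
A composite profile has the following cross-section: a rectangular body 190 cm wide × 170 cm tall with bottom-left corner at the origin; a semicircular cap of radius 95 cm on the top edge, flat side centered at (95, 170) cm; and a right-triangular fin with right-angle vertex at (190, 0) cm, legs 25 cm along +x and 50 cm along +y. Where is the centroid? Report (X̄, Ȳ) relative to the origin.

X̄ = 96.37 cm, Ȳ = 121.81 cm

Part | A | x̄ᵢ | ȳᵢ | A·x̄ᵢ | A·ȳᵢ
rectangular body | 32300.00 | 95.00 | 85.00 | 3068500.00 | 2745500.00
semicircular top | 14176.44 | 95.00 | 210.32 | 1346761.50 | 2981577.60
triangular fin | 625.00 | 198.33 | 16.67 | 123958.33 | 10416.67
Σ | 47101.44 |  |  | 4539219.83 | 5737494.26
X̄ = 4539219.83 / 47101.44 = 96.37 cm
Ȳ = 5737494.26 / 47101.44 = 121.81 cm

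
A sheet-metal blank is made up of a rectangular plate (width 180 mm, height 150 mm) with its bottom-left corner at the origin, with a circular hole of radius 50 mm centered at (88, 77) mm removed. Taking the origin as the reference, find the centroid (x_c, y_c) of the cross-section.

x_c = 90.82 mm, y_c = 74.18 mm

Part | A | x̄ᵢ | ȳᵢ | A·x̄ᵢ | A·ȳᵢ
plate | 27000.00 | 90.00 | 75.00 | 2430000.00 | 2025000.00
hole | -7853.98 | 88.00 | 77.00 | -691150.38 | -604756.59
Σ | 19146.02 |  |  | 1738849.62 | 1420243.41
x_c = 1738849.62 / 19146.02 = 90.82 mm
y_c = 1420243.41 / 19146.02 = 74.18 mm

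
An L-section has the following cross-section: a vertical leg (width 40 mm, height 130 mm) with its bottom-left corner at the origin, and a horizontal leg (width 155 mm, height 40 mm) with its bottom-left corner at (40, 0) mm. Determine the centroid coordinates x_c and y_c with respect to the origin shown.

Part | A | x̄ᵢ | ȳᵢ | A·x̄ᵢ | A·ȳᵢ
vertical leg | 5200.00 | 20.00 | 65.00 | 104000.00 | 338000.00
horizontal leg | 6200.00 | 117.50 | 20.00 | 728500.00 | 124000.00
Σ | 11400.00 |  |  | 832500.00 | 462000.00
x_c = 832500.00 / 11400.00 = 73.03 mm
y_c = 462000.00 / 11400.00 = 40.53 mm

x_c = 73.03 mm, y_c = 40.53 mm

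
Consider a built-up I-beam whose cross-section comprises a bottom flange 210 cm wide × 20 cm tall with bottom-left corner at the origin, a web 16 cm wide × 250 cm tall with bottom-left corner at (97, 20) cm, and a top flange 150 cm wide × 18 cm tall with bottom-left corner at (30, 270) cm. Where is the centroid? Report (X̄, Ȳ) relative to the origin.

Part | A | x̄ᵢ | ȳᵢ | A·x̄ᵢ | A·ȳᵢ
bottom flange | 4200.00 | 105.00 | 10.00 | 441000.00 | 42000.00
web | 4000.00 | 105.00 | 145.00 | 420000.00 | 580000.00
top flange | 2700.00 | 105.00 | 279.00 | 283500.00 | 753300.00
Σ | 10900.00 |  |  | 1144500.00 | 1375300.00
X̄ = 1144500.00 / 10900.00 = 105.00 cm
Ȳ = 1375300.00 / 10900.00 = 126.17 cm

X̄ = 105.00 cm, Ȳ = 126.17 cm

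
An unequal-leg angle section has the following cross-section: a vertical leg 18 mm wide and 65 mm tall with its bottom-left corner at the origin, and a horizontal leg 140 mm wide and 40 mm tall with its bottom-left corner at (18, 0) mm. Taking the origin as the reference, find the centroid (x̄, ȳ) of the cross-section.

vertical leg: A = 18 × 65 = 1170.00, centroid at (9.00, 32.50).
horizontal leg: A = 140 × 40 = 5600.00, centroid at (88.00, 20.00).
ΣA = 6770.00 mm²
ΣAx̄ = (1170.00)(9.00) + (5600.00)(88.00) = 503330.00 mm³
ΣAȳ = (1170.00)(32.50) + (5600.00)(20.00) = 150025.00 mm³
x̄ = 503330.00 / 6770.00 = 74.35 mm
ȳ = 150025.00 / 6770.00 = 22.16 mm

x̄ = 74.35 mm, ȳ = 22.16 mm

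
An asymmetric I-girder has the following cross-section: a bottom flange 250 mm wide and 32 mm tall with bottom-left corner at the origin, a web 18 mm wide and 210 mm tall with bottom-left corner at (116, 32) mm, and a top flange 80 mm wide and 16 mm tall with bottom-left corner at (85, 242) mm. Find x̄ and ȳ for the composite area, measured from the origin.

bottom flange: A = 250 × 32 = 8000.00, centroid at (125.00, 16.00).
web: A = 18 × 210 = 3780.00, centroid at (125.00, 137.00).
top flange: A = 80 × 16 = 1280.00, centroid at (125.00, 250.00).
ΣA = 13060.00 mm², ΣAx̄ = 1632500.00 mm³, ΣAȳ = 965860.00 mm³.
x̄ = 1632500.00/13060.00 = 125.00 mm; ȳ = 965860.00/13060.00 = 73.96 mm.

x̄ = 125.00 mm, ȳ = 73.96 mm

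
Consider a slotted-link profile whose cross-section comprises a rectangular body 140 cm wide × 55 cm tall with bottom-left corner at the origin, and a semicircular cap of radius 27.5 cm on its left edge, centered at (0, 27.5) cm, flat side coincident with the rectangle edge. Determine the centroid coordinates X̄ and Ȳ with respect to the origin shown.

Part | A | x̄ᵢ | ȳᵢ | A·x̄ᵢ | A·ȳᵢ
rectangular body | 7700.00 | 70.00 | 27.50 | 539000.00 | 211750.00
semicircular end | 1187.91 | -11.67 | 27.50 | -13864.58 | 32667.65
Σ | 8887.91 |  |  | 525135.42 | 244417.65
X̄ = 525135.42 / 8887.91 = 59.08 cm
Ȳ = 244417.65 / 8887.91 = 27.50 cm

X̄ = 59.08 cm, Ȳ = 27.50 cm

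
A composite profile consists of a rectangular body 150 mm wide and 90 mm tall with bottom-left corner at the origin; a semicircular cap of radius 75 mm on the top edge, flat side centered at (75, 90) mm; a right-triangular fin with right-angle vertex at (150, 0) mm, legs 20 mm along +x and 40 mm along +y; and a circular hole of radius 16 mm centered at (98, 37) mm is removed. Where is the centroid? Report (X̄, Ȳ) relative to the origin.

rectangular body: A = 150 × 90 = 13500.00, centroid at (75.00, 45.00).
semicircular top: A = ½π·75² = 8835.73, centroid at (75.00, 121.83).
triangular fin: A = ½·20·40 = 400.00, centroid at (156.67, 13.33).
hole: A = −π·16² = -804.25, centroid at (98.00, 37.00).
ΣA = 21931.48 mm², ΣAX̄ = 1659030.09 mm³, ΣAȲ = 1659541.81 mm³.
X̄ = 1659030.09/21931.48 = 75.65 mm; Ȳ = 1659541.81/21931.48 = 75.67 mm.

X̄ = 75.65 mm, Ȳ = 75.67 mm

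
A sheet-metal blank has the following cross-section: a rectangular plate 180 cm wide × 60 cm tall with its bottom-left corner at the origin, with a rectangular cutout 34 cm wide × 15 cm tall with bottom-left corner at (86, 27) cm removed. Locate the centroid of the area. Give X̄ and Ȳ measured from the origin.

X̄ = 89.36 cm, Ȳ = 29.78 cm

plate: A = 180 × 60 = 10800.00, centroid at (90.00, 30.00).
hole: A = −(34 × 15) = -510.00, centroid at (103.00, 34.50).
ΣA = 10290.00 cm², ΣAX̄ = 919470.00 cm³, ΣAȲ = 306405.00 cm³.
X̄ = 919470.00/10290.00 = 89.36 cm; Ȳ = 306405.00/10290.00 = 29.78 cm.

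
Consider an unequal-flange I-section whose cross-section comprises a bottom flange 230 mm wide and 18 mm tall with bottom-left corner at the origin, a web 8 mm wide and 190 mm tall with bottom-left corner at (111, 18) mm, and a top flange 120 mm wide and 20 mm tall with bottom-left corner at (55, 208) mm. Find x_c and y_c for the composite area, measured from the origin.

bottom flange: A = 230 × 18 = 4140.00, centroid at (115.00, 9.00).
web: A = 8 × 190 = 1520.00, centroid at (115.00, 113.00).
top flange: A = 120 × 20 = 2400.00, centroid at (115.00, 218.00).
ΣA = 8060.00 mm²
ΣAx_c = (4140.00)(115.00) + (1520.00)(115.00) + (2400.00)(115.00) = 926900.00 mm³
ΣAy_c = (4140.00)(9.00) + (1520.00)(113.00) + (2400.00)(218.00) = 732220.00 mm³
x_c = 926900.00 / 8060.00 = 115.00 mm
y_c = 732220.00 / 8060.00 = 90.85 mm

x_c = 115.00 mm, y_c = 90.85 mm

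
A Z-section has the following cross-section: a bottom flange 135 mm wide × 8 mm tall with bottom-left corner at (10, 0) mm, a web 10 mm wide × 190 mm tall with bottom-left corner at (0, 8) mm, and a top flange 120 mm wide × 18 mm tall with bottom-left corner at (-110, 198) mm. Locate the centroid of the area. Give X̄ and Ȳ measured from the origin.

bottom flange: A = 135 × 8 = 1080.00, centroid at (77.50, 4.00).
web: A = 10 × 190 = 1900.00, centroid at (5.00, 103.00).
top flange: A = 120 × 18 = 2160.00, centroid at (-50.00, 207.00).
ΣA = 5140.00 mm²
ΣAX̄ = (1080.00)(77.50) + (1900.00)(5.00) + (2160.00)(-50.00) = -14800.00 mm³
ΣAȲ = (1080.00)(4.00) + (1900.00)(103.00) + (2160.00)(207.00) = 647140.00 mm³
X̄ = -14800.00 / 5140.00 = -2.88 mm
Ȳ = 647140.00 / 5140.00 = 125.90 mm

X̄ = -2.88 mm, Ȳ = 125.90 mm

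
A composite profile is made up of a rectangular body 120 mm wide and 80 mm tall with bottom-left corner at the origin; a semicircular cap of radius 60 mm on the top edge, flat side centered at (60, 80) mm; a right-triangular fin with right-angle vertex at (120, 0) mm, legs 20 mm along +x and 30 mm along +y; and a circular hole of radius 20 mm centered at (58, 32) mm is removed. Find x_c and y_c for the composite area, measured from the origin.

x_c = 61.57 mm, y_c = 65.96 mm

rectangular body: A = 120 × 80 = 9600.00, centroid at (60.00, 40.00).
semicircular top: A = ½π·60² = 5654.87, centroid at (60.00, 105.46).
triangular fin: A = ½·20·30 = 300.00, centroid at (126.67, 10.00).
hole: A = −π·20² = -1256.64, centroid at (58.00, 32.00).
ΣA = 14298.23 mm², ΣAx_c = 880407.06 mm³, ΣAy_c = 943176.96 mm³.
x_c = 880407.06/14298.23 = 61.57 mm; y_c = 943176.96/14298.23 = 65.96 mm.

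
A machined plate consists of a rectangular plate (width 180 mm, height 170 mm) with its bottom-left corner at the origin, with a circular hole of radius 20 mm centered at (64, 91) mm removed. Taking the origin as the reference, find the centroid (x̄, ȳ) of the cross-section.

x̄ = 91.11 mm, ȳ = 84.74 mm

Part | A | x̄ᵢ | ȳᵢ | A·x̄ᵢ | A·ȳᵢ
plate | 30600.00 | 90.00 | 85.00 | 2754000.00 | 2601000.00
hole | -1256.64 | 64.00 | 91.00 | -80424.77 | -114353.97
Σ | 29343.36 |  |  | 2673575.23 | 2486646.03
x̄ = 2673575.23 / 29343.36 = 91.11 mm
ȳ = 2486646.03 / 29343.36 = 84.74 mm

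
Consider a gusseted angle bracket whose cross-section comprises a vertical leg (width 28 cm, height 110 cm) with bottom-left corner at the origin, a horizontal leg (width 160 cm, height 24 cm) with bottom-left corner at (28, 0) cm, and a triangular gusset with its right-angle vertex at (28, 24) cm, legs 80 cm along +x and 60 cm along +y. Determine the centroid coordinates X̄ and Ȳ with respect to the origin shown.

Part | A | x̄ᵢ | ȳᵢ | A·x̄ᵢ | A·ȳᵢ
vertical leg | 3080.00 | 14.00 | 55.00 | 43120.00 | 169400.00
horizontal leg | 3840.00 | 108.00 | 12.00 | 414720.00 | 46080.00
gusset | 2400.00 | 54.67 | 44.00 | 131200.00 | 105600.00
Σ | 9320.00 |  |  | 589040.00 | 321080.00
X̄ = 589040.00 / 9320.00 = 63.20 cm
Ȳ = 321080.00 / 9320.00 = 34.45 cm

X̄ = 63.20 cm, Ȳ = 34.45 cm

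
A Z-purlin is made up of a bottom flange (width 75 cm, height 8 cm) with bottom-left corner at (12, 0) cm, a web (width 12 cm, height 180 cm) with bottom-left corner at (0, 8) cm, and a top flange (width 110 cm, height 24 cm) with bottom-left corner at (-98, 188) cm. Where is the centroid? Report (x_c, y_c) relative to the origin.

x_c = -13.12 cm, y_c = 137.42 cm

Part | A | x̄ᵢ | ȳᵢ | A·x̄ᵢ | A·ȳᵢ
bottom flange | 600.00 | 49.50 | 4.00 | 29700.00 | 2400.00
web | 2160.00 | 6.00 | 98.00 | 12960.00 | 211680.00
top flange | 2640.00 | -43.00 | 200.00 | -113520.00 | 528000.00
Σ | 5400.00 |  |  | -70860.00 | 742080.00
x_c = -70860.00 / 5400.00 = -13.12 cm
y_c = 742080.00 / 5400.00 = 137.42 cm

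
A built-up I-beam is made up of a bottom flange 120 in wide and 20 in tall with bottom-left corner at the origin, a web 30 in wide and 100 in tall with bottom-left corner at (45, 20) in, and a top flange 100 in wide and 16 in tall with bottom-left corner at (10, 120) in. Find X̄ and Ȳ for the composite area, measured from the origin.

X̄ = 60.00 in, Ȳ = 62.69 in

Part | A | x̄ᵢ | ȳᵢ | A·x̄ᵢ | A·ȳᵢ
bottom flange | 2400.00 | 60.00 | 10.00 | 144000.00 | 24000.00
web | 3000.00 | 60.00 | 70.00 | 180000.00 | 210000.00
top flange | 1600.00 | 60.00 | 128.00 | 96000.00 | 204800.00
Σ | 7000.00 |  |  | 420000.00 | 438800.00
X̄ = 420000.00 / 7000.00 = 60.00 in
Ȳ = 438800.00 / 7000.00 = 62.69 in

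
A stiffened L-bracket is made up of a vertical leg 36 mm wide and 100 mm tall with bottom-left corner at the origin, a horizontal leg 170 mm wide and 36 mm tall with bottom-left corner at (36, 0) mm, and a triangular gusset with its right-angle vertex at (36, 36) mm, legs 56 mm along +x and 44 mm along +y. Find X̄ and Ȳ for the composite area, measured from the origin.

X̄ = 79.68 mm, Ȳ = 32.19 mm

vertical leg: A = 36 × 100 = 3600.00, centroid at (18.00, 50.00).
horizontal leg: A = 170 × 36 = 6120.00, centroid at (121.00, 18.00).
gusset: A = ½·56·44 = 1232.00, centroid at (54.67, 50.67).
ΣA = 10952.00 mm²
ΣAX̄ = (3600.00)(18.00) + (6120.00)(121.00) + (1232.00)(54.67) = 872669.33 mm³
ΣAȲ = (3600.00)(50.00) + (6120.00)(18.00) + (1232.00)(50.67) = 352581.33 mm³
X̄ = 872669.33 / 10952.00 = 79.68 mm
Ȳ = 352581.33 / 10952.00 = 32.19 mm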